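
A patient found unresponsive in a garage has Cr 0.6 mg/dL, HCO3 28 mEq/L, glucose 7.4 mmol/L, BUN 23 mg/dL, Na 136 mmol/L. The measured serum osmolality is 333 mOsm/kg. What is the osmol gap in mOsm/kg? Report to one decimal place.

Calculated osmolality = 2·Na + glucose + BUN/2.8
= 2·136 + 7.4 + 23/2.8
= 272 + 7.40 + 8.21
= 287.61 mOsm/kg ≈ 287.6 mOsm/kg
Osmolar gap = measured − calculated = 333 − 287.6 = 45.4 mOsm/kg

45.4 mOsm/kg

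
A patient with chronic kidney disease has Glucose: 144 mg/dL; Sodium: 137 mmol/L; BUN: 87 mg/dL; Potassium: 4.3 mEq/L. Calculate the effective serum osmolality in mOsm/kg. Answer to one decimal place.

282.0 mOsm/kg

Effective osmolality excludes urea (freely permeant across cell membranes):
2·Na + glucose/18
= 2·137 + 144/18
= 274 + 8
= 282 mOsm/kg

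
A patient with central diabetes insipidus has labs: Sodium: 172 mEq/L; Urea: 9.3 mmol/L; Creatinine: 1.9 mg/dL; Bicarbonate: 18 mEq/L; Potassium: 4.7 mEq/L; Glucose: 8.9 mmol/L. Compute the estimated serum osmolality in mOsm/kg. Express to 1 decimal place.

Calculated osmolality = 2·Na + glucose + urea
= 2·172 + 8.9 + 9.3
= 344 + 8.90 + 9.30
= 362.2 mOsm/kg

362.2 mOsm/kg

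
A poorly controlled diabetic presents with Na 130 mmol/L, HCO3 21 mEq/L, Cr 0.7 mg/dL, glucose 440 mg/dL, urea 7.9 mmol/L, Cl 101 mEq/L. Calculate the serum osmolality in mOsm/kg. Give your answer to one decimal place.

Calculated osmolality = 2·Na + glucose/18 + urea
= 2·130 + 440/18 + 7.9
= 260 + 24.44 + 7.90
= 292.34 mOsm/kg

292.3 mOsm/kg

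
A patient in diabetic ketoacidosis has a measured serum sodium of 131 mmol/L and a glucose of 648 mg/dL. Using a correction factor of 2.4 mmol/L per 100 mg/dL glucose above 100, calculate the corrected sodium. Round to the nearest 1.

Corrected Na = measured Na + 2.4 · (glucose − 100)/100
= 131 + 2.4 · (648 − 100)/100
= 131 + 13.2
= 144.2 mmol/L

144 mmol/L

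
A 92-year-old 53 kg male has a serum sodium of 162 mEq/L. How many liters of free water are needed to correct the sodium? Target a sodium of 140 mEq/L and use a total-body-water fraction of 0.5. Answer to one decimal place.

TBW = 0.5 · 53 = 26.5 L
Free water deficit = TBW · (Na/140 − 1)
= 26.5 · (162/140 − 1)
= 26.5 · 0.1571
= 4.16 L

4.2 L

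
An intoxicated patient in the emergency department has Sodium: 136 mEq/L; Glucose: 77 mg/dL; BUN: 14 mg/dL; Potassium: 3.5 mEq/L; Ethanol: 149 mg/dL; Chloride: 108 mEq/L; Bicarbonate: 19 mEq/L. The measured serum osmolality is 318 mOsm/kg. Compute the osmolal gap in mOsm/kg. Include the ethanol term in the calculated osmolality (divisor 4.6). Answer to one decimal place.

4.3 mOsm/kg

Calculated osmolality = 2·Na + glucose/18 + BUN/2.8 + ethanol/4.6
= 2·136 + 77/18 + 14/2.8 + 149/4.6
= 272 + 4.28 + 5 + 32.39
= 313.67 mOsm/kg ≈ 313.7 mOsm/kg
Osmolar gap = measured − calculated = 318 − 313.7 = 4.3 mOsm/kg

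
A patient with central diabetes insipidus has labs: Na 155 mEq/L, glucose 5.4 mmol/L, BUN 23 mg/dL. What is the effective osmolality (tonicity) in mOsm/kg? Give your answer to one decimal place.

Effective osmolality excludes urea (freely permeant across cell membranes):
2·Na + glucose
= 2·155 + 5.4
= 310 + 5.4
= 315.4 mOsm/kg

315.4 mOsm/kg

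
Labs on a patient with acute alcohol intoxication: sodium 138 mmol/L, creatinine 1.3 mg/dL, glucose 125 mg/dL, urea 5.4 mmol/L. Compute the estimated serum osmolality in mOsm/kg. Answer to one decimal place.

Calculated osmolality = 2·Na + glucose/18 + urea
= 2·138 + 125/18 + 5.4
= 276 + 6.94 + 5.40
= 288.34 mOsm/kg

288.3 mOsm/kg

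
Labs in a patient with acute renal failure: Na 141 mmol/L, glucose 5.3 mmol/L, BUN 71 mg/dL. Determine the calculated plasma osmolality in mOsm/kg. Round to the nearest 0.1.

Calculated osmolality = 2·Na + glucose + BUN/2.8
= 2·141 + 5.3 + 71/2.8
= 282 + 5.30 + 25.36
= 312.66 mOsm/kg

312.7 mOsm/kg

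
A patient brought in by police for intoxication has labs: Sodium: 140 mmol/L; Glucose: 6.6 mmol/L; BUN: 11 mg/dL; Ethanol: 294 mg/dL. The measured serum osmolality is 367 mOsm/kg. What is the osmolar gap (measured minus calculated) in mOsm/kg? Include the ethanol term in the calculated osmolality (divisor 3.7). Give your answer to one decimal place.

Calculated osmolality = 2·Na + glucose + BUN/2.8 + ethanol/3.7
= 2·140 + 6.6 + 11/2.8 + 294/3.7
= 280 + 6.60 + 3.93 + 79.46
= 369.99 mOsm/kg ≈ 370.0 mOsm/kg
Osmolar gap = measured − calculated = 367 − 370.0 = -3.0 mOsm/kg

-3.0 mOsm/kg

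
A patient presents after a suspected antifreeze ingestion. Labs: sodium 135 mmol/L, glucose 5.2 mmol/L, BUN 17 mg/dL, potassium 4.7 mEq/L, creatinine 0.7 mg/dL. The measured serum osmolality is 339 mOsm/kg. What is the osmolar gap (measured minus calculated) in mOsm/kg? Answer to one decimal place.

57.7 mOsm/kg

Calculated osmolality = 2·Na + glucose + BUN/2.8
= 2·135 + 5.2 + 17/2.8
= 270 + 5.20 + 6.07
= 281.27 mOsm/kg ≈ 281.3 mOsm/kg
Osmolar gap = measured − calculated = 339 − 281.3 = 57.7 mOsm/kg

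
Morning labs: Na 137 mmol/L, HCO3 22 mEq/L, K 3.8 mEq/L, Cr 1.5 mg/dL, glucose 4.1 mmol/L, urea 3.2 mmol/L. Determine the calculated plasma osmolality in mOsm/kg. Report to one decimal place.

Calculated osmolality = 2·Na + glucose + urea
= 2·137 + 4.1 + 3.2
= 274 + 4.10 + 3.20
= 281.3 mOsm/kg

281.3 mOsm/kg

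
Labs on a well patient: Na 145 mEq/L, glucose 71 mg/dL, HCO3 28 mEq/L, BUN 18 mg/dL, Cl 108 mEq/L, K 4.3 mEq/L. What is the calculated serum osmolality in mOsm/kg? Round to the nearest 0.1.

Calculated osmolality = 2·Na + glucose/18 + BUN/2.8
= 2·145 + 71/18 + 18/2.8
= 290 + 3.94 + 6.43
= 300.37 mOsm/kg

300.4 mOsm/kg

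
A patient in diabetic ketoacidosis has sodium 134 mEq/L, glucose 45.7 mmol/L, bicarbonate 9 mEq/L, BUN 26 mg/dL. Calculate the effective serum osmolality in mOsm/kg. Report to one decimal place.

Effective osmolality excludes urea (freely permeant across cell membranes):
2·Na + glucose
= 2·134 + 45.7
= 268 + 45.7
= 313.7 mOsm/kg

313.7 mOsm/kg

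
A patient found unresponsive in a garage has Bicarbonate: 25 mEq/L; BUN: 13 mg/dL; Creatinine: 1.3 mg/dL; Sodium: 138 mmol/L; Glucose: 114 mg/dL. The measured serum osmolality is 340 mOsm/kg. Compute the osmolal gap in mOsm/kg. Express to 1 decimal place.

Calculated osmolality = 2·Na + glucose/18 + BUN/2.8
= 2·138 + 114/18 + 13/2.8
= 276 + 6.33 + 4.64
= 286.97 mOsm/kg ≈ 287.0 mOsm/kg
Osmolar gap = measured − calculated = 340 − 287.0 = 53.0 mOsm/kg

53.0 mOsm/kg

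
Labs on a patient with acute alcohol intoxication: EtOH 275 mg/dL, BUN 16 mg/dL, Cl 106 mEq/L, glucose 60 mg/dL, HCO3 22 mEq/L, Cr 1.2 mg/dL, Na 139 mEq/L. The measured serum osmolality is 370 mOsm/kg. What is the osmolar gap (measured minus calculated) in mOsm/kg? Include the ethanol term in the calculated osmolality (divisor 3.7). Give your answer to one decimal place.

Calculated osmolality = 2·Na + glucose/18 + BUN/2.8 + ethanol/3.7
= 2·139 + 60/18 + 16/2.8 + 275/3.7
= 278 + 3.33 + 5.71 + 74.32
= 361.36 mOsm/kg ≈ 361.4 mOsm/kg
Osmolar gap = measured − calculated = 370 − 361.4 = 8.6 mOsm/kg

8.6 mOsm/kg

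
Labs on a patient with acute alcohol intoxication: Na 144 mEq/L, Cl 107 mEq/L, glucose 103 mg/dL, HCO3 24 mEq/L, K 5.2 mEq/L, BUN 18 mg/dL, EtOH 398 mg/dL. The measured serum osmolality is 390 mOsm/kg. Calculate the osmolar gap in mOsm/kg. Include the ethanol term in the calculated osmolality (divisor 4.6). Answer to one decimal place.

Calculated osmolality = 2·Na + glucose/18 + BUN/2.8 + ethanol/4.6
= 2·144 + 103/18 + 18/2.8 + 398/4.6
= 288 + 5.72 + 6.43 + 86.52
= 386.67 mOsm/kg ≈ 386.7 mOsm/kg
Osmolar gap = measured − calculated = 390 − 386.7 = 3.3 mOsm/kg

3.3 mOsm/kg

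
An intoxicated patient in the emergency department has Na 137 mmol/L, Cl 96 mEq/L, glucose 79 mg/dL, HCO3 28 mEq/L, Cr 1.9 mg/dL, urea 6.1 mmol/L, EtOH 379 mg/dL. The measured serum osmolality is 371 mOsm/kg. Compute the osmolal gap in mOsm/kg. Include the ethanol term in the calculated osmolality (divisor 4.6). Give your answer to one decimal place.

4.1 mOsm/kg

Calculated osmolality = 2·Na + glucose/18 + urea + ethanol/4.6
= 2·137 + 79/18 + 6.1 + 379/4.6
= 274 + 4.39 + 6.10 + 82.39
= 366.88 mOsm/kg ≈ 366.9 mOsm/kg
Osmolar gap = measured − calculated = 371 − 366.9 = 4.1 mOsm/kg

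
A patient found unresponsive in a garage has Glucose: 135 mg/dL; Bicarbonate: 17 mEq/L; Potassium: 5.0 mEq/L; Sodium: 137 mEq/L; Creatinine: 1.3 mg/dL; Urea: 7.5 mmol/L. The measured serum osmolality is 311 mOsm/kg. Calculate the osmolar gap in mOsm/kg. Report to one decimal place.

Calculated osmolality = 2·Na + glucose/18 + urea
= 2·137 + 135/18 + 7.5
= 274 + 7.50 + 7.50
= 289 mOsm/kg ≈ 289.0 mOsm/kg
Osmolar gap = measured − calculated = 311 − 289.0 = 22.0 mOsm/kg

22.0 mOsm/kg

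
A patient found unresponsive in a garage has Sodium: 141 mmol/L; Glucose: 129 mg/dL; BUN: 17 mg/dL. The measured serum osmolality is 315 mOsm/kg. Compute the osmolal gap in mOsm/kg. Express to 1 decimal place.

19.8 mOsm/kg

Calculated osmolality = 2·Na + glucose/18 + BUN/2.8
= 2·141 + 129/18 + 17/2.8
= 282 + 7.17 + 6.07
= 295.24 mOsm/kg ≈ 295.2 mOsm/kg
Osmolar gap = measured − calculated = 315 − 295.2 = 19.8 mOsm/kg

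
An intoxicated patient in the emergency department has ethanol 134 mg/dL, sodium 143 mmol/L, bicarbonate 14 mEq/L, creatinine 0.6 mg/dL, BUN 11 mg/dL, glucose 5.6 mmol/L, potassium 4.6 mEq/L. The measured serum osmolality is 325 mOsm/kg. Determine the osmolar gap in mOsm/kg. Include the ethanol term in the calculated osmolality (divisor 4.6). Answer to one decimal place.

0.3 mOsm/kg

Calculated osmolality = 2·Na + glucose + BUN/2.8 + ethanol/4.6
= 2·143 + 5.6 + 11/2.8 + 134/4.6
= 286 + 5.60 + 3.93 + 29.13
= 324.66 mOsm/kg ≈ 324.7 mOsm/kg
Osmolar gap = measured − calculated = 325 − 324.7 = 0.3 mOsm/kg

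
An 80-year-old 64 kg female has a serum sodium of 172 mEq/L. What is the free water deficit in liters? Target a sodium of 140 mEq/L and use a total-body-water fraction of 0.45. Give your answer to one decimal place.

TBW = 0.45 · 64 = 28.8 L
Free water deficit = TBW · (Na/140 − 1)
= 28.8 · (172/140 − 1)
= 28.8 · 0.2286
= 6.58 L

6.6 L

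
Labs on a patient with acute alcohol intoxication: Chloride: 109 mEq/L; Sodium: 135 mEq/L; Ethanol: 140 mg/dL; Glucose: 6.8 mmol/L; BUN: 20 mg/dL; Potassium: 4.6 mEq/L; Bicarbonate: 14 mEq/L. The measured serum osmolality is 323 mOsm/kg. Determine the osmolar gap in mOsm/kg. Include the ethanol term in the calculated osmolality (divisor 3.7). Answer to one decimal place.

Calculated osmolality = 2·Na + glucose + BUN/2.8 + ethanol/3.7
= 2·135 + 6.8 + 20/2.8 + 140/3.7
= 270 + 6.80 + 7.14 + 37.84
= 321.78 mOsm/kg ≈ 321.8 mOsm/kg
Osmolar gap = measured − calculated = 323 − 321.8 = 1.2 mOsm/kg

1.2 mOsm/kg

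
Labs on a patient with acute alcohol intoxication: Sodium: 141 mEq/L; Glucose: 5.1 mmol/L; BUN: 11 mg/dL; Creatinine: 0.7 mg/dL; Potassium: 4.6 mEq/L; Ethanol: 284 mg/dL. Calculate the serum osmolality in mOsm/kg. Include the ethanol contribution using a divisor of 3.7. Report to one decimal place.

Calculated osmolality = 2·Na + glucose + BUN/2.8 + ethanol/3.7
= 2·141 + 5.1 + 11/2.8 + 284/3.7
= 282 + 5.10 + 3.93 + 76.76
= 367.79 mOsm/kg

367.8 mOsm/kg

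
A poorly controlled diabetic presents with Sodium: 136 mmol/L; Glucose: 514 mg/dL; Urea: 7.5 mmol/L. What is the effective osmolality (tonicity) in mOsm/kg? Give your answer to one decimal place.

300.6 mOsm/kg

Effective osmolality excludes urea (freely permeant across cell membranes):
2·Na + glucose/18
= 2·136 + 514/18
= 272 + 28.56
= 300.56 mOsm/kg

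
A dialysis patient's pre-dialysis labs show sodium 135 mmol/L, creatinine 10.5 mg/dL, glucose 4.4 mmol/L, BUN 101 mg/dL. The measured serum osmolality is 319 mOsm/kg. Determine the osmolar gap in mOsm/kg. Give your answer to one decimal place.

8.5 mOsm/kg

Calculated osmolality = 2·Na + glucose + BUN/2.8
= 2·135 + 4.4 + 101/2.8
= 270 + 4.40 + 36.07
= 310.47 mOsm/kg ≈ 310.5 mOsm/kg
Osmolar gap = measured − calculated = 319 − 310.5 = 8.5 mOsm/kg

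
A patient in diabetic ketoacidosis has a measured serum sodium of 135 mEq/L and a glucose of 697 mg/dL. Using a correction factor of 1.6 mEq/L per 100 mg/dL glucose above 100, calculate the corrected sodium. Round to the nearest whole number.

145 mEq/L

Corrected Na = measured Na + 1.6 · (glucose − 100)/100
= 135 + 1.6 · (697 − 100)/100
= 135 + 9.6
= 144.6 mEq/L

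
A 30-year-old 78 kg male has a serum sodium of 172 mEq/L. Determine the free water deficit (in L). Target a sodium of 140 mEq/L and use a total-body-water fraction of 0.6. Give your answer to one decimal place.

10.7 L

TBW = 0.6 · 78 = 46.8 L
Free water deficit = TBW · (Na/140 − 1)
= 46.8 · (172/140 − 1)
= 46.8 · 0.2286
= 10.7 L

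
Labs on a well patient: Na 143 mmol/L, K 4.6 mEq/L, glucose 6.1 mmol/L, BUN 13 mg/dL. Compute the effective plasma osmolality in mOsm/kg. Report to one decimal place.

Effective osmolality excludes urea (freely permeant across cell membranes):
2·Na + glucose
= 2·143 + 6.1
= 286 + 6.1
= 292.1 mOsm/kg

292.1 mOsm/kg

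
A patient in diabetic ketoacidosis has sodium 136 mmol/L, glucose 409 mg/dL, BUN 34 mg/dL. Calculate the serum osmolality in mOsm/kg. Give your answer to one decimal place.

306.9 mOsm/kg

Calculated osmolality = 2·Na + glucose/18 + BUN/2.8
= 2·136 + 409/18 + 34/2.8
= 272 + 22.72 + 12.14
= 306.86 mOsm/kg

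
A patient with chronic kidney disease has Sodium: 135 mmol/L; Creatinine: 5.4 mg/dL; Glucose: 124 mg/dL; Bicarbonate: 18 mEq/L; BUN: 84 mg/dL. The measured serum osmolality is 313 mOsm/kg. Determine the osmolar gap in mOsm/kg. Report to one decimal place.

Calculated osmolality = 2·Na + glucose/18 + BUN/2.8
= 2·135 + 124/18 + 84/2.8
= 270 + 6.89 + 30
= 306.89 mOsm/kg ≈ 306.9 mOsm/kg
Osmolar gap = measured − calculated = 313 − 306.9 = 6.1 mOsm/kg

6.1 mOsm/kg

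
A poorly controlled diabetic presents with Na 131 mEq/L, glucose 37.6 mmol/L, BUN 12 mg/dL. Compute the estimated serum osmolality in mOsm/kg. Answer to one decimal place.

Calculated osmolality = 2·Na + glucose + BUN/2.8
= 2·131 + 37.6 + 12/2.8
= 262 + 37.60 + 4.29
= 303.89 mOsm/kg

303.9 mOsm/kg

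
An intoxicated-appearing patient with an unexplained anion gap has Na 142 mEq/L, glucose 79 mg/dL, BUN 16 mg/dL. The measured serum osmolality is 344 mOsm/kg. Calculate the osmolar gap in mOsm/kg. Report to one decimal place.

Calculated osmolality = 2·Na + glucose/18 + BUN/2.8
= 2·142 + 79/18 + 16/2.8
= 284 + 4.39 + 5.71
= 294.1 mOsm/kg ≈ 294.1 mOsm/kg
Osmolar gap = measured − calculated = 344 − 294.1 = 49.9 mOsm/kg

49.9 mOsm/kg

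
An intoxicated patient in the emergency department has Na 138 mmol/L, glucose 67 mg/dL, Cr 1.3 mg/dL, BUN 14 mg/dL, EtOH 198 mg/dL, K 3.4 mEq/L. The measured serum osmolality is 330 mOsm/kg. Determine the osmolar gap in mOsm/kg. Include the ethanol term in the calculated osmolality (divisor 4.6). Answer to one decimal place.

2.2 mOsm/kg

Calculated osmolality = 2·Na + glucose/18 + BUN/2.8 + ethanol/4.6
= 2·138 + 67/18 + 14/2.8 + 198/4.6
= 276 + 3.72 + 5 + 43.04
= 327.76 mOsm/kg ≈ 327.8 mOsm/kg
Osmolar gap = measured − calculated = 330 − 327.8 = 2.2 mOsm/kg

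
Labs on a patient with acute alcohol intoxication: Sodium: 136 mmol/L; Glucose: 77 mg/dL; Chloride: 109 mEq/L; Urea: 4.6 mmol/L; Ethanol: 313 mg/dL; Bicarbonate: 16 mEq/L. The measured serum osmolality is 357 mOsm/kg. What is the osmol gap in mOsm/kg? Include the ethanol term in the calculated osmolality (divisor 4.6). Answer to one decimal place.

Calculated osmolality = 2·Na + glucose/18 + urea + ethanol/4.6
= 2·136 + 77/18 + 4.6 + 313/4.6
= 272 + 4.28 + 4.60 + 68.04
= 348.92 mOsm/kg ≈ 348.9 mOsm/kg
Osmolar gap = measured − calculated = 357 − 348.9 = 8.1 mOsm/kg

8.1 mOsm/kg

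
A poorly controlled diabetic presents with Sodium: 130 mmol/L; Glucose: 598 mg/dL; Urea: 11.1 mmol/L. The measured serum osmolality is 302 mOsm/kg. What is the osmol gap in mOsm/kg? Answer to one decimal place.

-2.3 mOsm/kg

Calculated osmolality = 2·Na + glucose/18 + urea
= 2·130 + 598/18 + 11.1
= 260 + 33.22 + 11.10
= 304.32 mOsm/kg ≈ 304.3 mOsm/kg
Osmolar gap = measured − calculated = 302 − 304.3 = -2.3 mOsm/kg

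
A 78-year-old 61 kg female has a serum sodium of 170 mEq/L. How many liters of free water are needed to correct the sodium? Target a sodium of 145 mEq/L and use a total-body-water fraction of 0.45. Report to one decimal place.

TBW = 0.45 · 61 = 27.45 L
Free water deficit = TBW · (Na/145 − 1)
= 27.45 · (170/145 − 1)
= 27.45 · 0.1724
= 4.73 L

4.7 L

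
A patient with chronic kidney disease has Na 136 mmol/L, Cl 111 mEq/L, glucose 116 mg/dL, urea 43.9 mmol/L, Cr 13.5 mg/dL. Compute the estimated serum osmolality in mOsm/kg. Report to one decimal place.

Calculated osmolality = 2·Na + glucose/18 + urea
= 2·136 + 116/18 + 43.9
= 272 + 6.44 + 43.90
= 322.34 mOsm/kg

322.3 mOsm/kg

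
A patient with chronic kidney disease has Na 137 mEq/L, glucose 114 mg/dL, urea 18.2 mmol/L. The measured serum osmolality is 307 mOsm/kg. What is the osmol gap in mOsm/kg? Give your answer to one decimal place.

Calculated osmolality = 2·Na + glucose/18 + urea
= 2·137 + 114/18 + 18.2
= 274 + 6.33 + 18.20
= 298.53 mOsm/kg ≈ 298.5 mOsm/kg
Osmolar gap = measured − calculated = 307 − 298.5 = 8.5 mOsm/kg

8.5 mOsm/kg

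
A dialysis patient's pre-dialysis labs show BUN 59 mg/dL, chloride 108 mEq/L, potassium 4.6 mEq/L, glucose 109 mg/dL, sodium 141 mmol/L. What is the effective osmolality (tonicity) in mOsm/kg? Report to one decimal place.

288.1 mOsm/kg

Effective osmolality excludes urea (freely permeant across cell membranes):
2·Na + glucose/18
= 2·141 + 109/18
= 282 + 6.06
= 288.06 mOsm/kg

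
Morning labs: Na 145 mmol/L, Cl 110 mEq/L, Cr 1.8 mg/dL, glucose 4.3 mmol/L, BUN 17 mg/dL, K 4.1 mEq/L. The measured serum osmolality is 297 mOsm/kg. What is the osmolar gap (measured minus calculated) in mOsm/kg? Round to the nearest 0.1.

Calculated osmolality = 2·Na + glucose + BUN/2.8
= 2·145 + 4.3 + 17/2.8
= 290 + 4.30 + 6.07
= 300.37 mOsm/kg ≈ 300.4 mOsm/kg
Osmolar gap = measured − calculated = 297 − 300.4 = -3.4 mOsm/kg

-3.4 mOsm/kg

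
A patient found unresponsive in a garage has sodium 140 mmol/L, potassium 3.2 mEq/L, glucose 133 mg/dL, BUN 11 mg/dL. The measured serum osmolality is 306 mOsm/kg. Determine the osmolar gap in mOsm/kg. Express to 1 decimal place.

14.7 mOsm/kg

Calculated osmolality = 2·Na + glucose/18 + BUN/2.8
= 2·140 + 133/18 + 11/2.8
= 280 + 7.39 + 3.93
= 291.32 mOsm/kg ≈ 291.3 mOsm/kg
Osmolar gap = measured − calculated = 306 − 291.3 = 14.7 mOsm/kg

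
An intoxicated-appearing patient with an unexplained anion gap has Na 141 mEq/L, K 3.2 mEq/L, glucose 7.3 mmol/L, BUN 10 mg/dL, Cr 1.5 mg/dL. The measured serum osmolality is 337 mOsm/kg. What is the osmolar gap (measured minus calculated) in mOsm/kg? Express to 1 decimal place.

44.1 mOsm/kg

Calculated osmolality = 2·Na + glucose + BUN/2.8
= 2·141 + 7.3 + 10/2.8
= 282 + 7.30 + 3.57
= 292.87 mOsm/kg ≈ 292.9 mOsm/kg
Osmolar gap = measured − calculated = 337 − 292.9 = 44.1 mOsm/kg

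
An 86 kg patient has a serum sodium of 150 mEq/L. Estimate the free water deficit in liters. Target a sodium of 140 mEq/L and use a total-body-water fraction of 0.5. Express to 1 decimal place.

3.1 L

TBW = 0.5 · 86 = 43 L
Free water deficit = TBW · (Na/140 − 1)
= 43 · (150/140 − 1)
= 43 · 0.0714
= 3.07 L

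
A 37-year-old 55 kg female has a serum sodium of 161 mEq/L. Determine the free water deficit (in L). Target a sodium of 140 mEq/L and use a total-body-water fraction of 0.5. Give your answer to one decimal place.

4.1 L

TBW = 0.5 · 55 = 27.5 L
Free water deficit = TBW · (Na/140 − 1)
= 27.5 · (161/140 − 1)
= 27.5 · 0.15
= 4.12 L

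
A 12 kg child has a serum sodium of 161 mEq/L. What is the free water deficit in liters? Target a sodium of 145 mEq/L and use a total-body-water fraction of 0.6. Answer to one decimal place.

TBW = 0.6 · 12 = 7.2 L
Free water deficit = TBW · (Na/145 − 1)
= 7.2 · (161/145 − 1)
= 7.2 · 0.1103
= 0.79 L

0.8 L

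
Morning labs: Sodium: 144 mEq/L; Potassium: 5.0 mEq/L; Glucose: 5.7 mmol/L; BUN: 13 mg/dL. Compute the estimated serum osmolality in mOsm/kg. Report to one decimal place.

Calculated osmolality = 2·Na + glucose + BUN/2.8
= 2·144 + 5.7 + 13/2.8
= 288 + 5.70 + 4.64
= 298.34 mOsm/kg

298.3 mOsm/kg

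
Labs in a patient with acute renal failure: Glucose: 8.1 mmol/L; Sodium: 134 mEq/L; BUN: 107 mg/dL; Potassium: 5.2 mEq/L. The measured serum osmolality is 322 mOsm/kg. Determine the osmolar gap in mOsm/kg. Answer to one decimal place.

Calculated osmolality = 2·Na + glucose + BUN/2.8
= 2·134 + 8.1 + 107/2.8
= 268 + 8.10 + 38.21
= 314.31 mOsm/kg ≈ 314.3 mOsm/kg
Osmolar gap = measured − calculated = 322 − 314.3 = 7.7 mOsm/kg

7.7 mOsm/kg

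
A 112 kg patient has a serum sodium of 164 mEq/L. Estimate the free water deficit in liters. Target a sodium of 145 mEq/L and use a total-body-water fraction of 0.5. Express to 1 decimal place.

7.3 L

TBW = 0.5 · 112 = 56 L
Free water deficit = TBW · (Na/145 − 1)
= 56 · (164/145 − 1)
= 56 · 0.131
= 7.34 L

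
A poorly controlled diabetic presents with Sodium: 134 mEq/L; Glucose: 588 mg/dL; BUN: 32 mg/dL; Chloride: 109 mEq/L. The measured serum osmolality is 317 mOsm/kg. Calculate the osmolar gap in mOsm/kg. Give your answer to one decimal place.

4.9 mOsm/kg

Calculated osmolality = 2·Na + glucose/18 + BUN/2.8
= 2·134 + 588/18 + 32/2.8
= 268 + 32.67 + 11.43
= 312.1 mOsm/kg ≈ 312.1 mOsm/kg
Osmolar gap = measured − calculated = 317 − 312.1 = 4.9 mOsm/kg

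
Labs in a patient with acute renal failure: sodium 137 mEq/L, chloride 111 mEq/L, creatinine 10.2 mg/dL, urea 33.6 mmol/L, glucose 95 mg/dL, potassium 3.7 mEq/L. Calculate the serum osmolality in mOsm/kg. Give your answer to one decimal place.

312.9 mOsm/kg

Calculated osmolality = 2·Na + glucose/18 + urea
= 2·137 + 95/18 + 33.6
= 274 + 5.28 + 33.60
= 312.88 mOsm/kg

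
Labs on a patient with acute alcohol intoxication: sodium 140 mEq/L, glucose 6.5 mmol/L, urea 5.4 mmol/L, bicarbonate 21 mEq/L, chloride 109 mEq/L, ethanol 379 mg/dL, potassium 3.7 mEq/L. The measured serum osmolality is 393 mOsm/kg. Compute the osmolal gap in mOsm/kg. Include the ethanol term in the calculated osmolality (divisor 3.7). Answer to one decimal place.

Calculated osmolality = 2·Na + glucose + urea + ethanol/3.7
= 2·140 + 6.5 + 5.4 + 379/3.7
= 280 + 6.50 + 5.40 + 102.43
= 394.33 mOsm/kg ≈ 394.3 mOsm/kg
Osmolar gap = measured − calculated = 393 − 394.3 = -1.3 mOsm/kg

-1.3 mOsm/kg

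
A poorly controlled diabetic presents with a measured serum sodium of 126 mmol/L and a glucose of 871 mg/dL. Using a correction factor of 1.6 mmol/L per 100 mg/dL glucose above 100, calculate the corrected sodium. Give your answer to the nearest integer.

Corrected Na = measured Na + 1.6 · (glucose − 100)/100
= 126 + 1.6 · (871 − 100)/100
= 126 + 12.3
= 138.3 mmol/L

138 mmol/L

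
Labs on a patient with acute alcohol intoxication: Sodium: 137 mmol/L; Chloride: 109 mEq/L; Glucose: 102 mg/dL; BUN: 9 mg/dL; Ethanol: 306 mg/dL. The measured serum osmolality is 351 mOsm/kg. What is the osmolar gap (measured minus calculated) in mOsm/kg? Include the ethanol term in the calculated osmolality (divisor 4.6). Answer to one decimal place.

Calculated osmolality = 2·Na + glucose/18 + BUN/2.8 + ethanol/4.6
= 2·137 + 102/18 + 9/2.8 + 306/4.6
= 274 + 5.67 + 3.21 + 66.52
= 349.4 mOsm/kg ≈ 349.4 mOsm/kg
Osmolar gap = measured − calculated = 351 − 349.4 = 1.6 mOsm/kg

1.6 mOsm/kg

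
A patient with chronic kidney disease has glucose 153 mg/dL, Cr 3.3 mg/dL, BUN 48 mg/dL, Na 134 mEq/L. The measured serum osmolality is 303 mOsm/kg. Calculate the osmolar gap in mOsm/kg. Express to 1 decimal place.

9.4 mOsm/kg

Calculated osmolality = 2·Na + glucose/18 + BUN/2.8
= 2·134 + 153/18 + 48/2.8
= 268 + 8.50 + 17.14
= 293.64 mOsm/kg ≈ 293.6 mOsm/kg
Osmolar gap = measured − calculated = 303 − 293.6 = 9.4 mOsm/kg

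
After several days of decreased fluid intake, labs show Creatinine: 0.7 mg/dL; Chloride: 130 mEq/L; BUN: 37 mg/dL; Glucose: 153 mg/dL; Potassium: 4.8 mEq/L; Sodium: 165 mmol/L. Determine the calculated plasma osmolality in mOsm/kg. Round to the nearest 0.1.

Calculated osmolality = 2·Na + glucose/18 + BUN/2.8
= 2·165 + 153/18 + 37/2.8
= 330 + 8.50 + 13.21
= 351.71 mOsm/kg

351.7 mOsm/kg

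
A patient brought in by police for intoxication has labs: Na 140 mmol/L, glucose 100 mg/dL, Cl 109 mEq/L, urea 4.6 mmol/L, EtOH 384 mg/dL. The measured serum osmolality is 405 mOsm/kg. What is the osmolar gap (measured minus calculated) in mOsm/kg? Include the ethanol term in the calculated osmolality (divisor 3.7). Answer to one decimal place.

11.1 mOsm/kg

Calculated osmolality = 2·Na + glucose/18 + urea + ethanol/3.7
= 2·140 + 100/18 + 4.6 + 384/3.7
= 280 + 5.56 + 4.60 + 103.78
= 393.94 mOsm/kg ≈ 393.9 mOsm/kg
Osmolar gap = measured − calculated = 405 − 393.9 = 11.1 mOsm/kg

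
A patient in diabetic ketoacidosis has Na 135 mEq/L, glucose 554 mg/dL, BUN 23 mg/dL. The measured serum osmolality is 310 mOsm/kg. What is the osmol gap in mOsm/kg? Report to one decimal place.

1.0 mOsm/kg

Calculated osmolality = 2·Na + glucose/18 + BUN/2.8
= 2·135 + 554/18 + 23/2.8
= 270 + 30.78 + 8.21
= 308.99 mOsm/kg ≈ 309.0 mOsm/kg
Osmolar gap = measured − calculated = 310 − 309.0 = 1.0 mOsm/kg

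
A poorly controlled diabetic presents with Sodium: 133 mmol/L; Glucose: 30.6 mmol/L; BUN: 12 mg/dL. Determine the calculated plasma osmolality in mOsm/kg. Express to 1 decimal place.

300.9 mOsm/kg

Calculated osmolality = 2·Na + glucose + BUN/2.8
= 2·133 + 30.6 + 12/2.8
= 266 + 30.60 + 4.29
= 300.89 mOsm/kg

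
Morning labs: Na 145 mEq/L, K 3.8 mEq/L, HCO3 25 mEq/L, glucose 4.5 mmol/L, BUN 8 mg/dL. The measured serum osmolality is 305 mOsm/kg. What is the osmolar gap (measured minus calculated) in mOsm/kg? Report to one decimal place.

Calculated osmolality = 2·Na + glucose + BUN/2.8
= 2·145 + 4.5 + 8/2.8
= 290 + 4.50 + 2.86
= 297.36 mOsm/kg ≈ 297.4 mOsm/kg
Osmolar gap = measured − calculated = 305 − 297.4 = 7.6 mOsm/kg

7.6 mOsm/kg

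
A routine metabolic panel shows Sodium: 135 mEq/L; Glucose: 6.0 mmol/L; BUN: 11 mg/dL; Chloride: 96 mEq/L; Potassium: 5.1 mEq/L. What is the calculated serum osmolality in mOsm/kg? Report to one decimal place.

279.9 mOsm/kg

Calculated osmolality = 2·Na + glucose + BUN/2.8
= 2·135 + 6 + 11/2.8
= 270 + 6 + 3.93
= 279.93 mOsm/kg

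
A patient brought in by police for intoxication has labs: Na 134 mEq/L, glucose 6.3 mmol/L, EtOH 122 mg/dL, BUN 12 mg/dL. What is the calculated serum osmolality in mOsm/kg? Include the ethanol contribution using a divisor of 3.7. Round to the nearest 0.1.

311.6 mOsm/kg

Calculated osmolality = 2·Na + glucose + BUN/2.8 + ethanol/3.7
= 2·134 + 6.3 + 12/2.8 + 122/3.7
= 268 + 6.30 + 4.29 + 32.97
= 311.56 mOsm/kg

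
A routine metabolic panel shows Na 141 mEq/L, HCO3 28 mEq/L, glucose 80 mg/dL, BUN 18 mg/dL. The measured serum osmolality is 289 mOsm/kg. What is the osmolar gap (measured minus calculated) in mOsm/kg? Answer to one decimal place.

Calculated osmolality = 2·Na + glucose/18 + BUN/2.8
= 2·141 + 80/18 + 18/2.8
= 282 + 4.44 + 6.43
= 292.87 mOsm/kg ≈ 292.9 mOsm/kg
Osmolar gap = measured − calculated = 289 − 292.9 = -3.9 mOsm/kg

-3.9 mOsm/kg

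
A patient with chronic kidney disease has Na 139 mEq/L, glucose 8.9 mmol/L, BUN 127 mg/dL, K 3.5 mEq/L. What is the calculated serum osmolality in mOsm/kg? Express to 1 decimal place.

Calculated osmolality = 2·Na + glucose + BUN/2.8
= 2·139 + 8.9 + 127/2.8
= 278 + 8.90 + 45.36
= 332.26 mOsm/kg

332.3 mOsm/kg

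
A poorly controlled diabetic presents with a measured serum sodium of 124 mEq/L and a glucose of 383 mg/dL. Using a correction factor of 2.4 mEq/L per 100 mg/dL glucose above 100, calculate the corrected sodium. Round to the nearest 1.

131 mEq/L

Corrected Na = measured Na + 2.4 · (glucose − 100)/100
= 124 + 2.4 · (383 − 100)/100
= 124 + 6.8
= 130.8 mEq/L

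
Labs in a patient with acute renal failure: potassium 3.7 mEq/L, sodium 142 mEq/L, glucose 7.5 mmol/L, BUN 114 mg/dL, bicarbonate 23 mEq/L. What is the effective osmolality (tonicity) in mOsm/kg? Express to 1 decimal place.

291.5 mOsm/kg

Effective osmolality excludes urea (freely permeant across cell membranes):
2·Na + glucose
= 2·142 + 7.5
= 284 + 7.5
= 291.5 mOsm/kg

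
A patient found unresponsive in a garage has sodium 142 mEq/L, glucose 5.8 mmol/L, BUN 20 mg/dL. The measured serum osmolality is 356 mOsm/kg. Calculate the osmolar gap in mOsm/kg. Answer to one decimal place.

Calculated osmolality = 2·Na + glucose + BUN/2.8
= 2·142 + 5.8 + 20/2.8
= 284 + 5.80 + 7.14
= 296.94 mOsm/kg ≈ 296.9 mOsm/kg
Osmolar gap = measured − calculated = 356 − 296.9 = 59.1 mOsm/kg

59.1 mOsm/kg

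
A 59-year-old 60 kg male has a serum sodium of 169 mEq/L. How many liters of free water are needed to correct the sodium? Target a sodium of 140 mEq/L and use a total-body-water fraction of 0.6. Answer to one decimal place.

TBW = 0.6 · 60 = 36 L
Free water deficit = TBW · (Na/140 − 1)
= 36 · (169/140 − 1)
= 36 · 0.2071
= 7.46 L

7.5 L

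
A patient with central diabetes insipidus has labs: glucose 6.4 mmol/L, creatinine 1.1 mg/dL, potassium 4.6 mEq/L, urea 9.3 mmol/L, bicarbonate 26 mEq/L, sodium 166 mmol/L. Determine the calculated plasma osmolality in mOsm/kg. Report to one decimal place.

Calculated osmolality = 2·Na + glucose + urea
= 2·166 + 6.4 + 9.3
= 332 + 6.40 + 9.30
= 347.7 mOsm/kg

347.7 mOsm/kg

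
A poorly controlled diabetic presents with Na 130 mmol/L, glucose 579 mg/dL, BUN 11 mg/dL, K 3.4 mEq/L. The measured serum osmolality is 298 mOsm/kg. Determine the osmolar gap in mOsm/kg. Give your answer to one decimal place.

1.9 mOsm/kg

Calculated osmolality = 2·Na + glucose/18 + BUN/2.8
= 2·130 + 579/18 + 11/2.8
= 260 + 32.17 + 3.93
= 296.1 mOsm/kg ≈ 296.1 mOsm/kg
Osmolar gap = measured − calculated = 298 − 296.1 = 1.9 mOsm/kg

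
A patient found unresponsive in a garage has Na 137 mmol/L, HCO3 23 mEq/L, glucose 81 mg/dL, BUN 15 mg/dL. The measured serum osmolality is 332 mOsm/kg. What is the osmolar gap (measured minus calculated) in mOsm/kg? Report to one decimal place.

48.1 mOsm/kg

Calculated osmolality = 2·Na + glucose/18 + BUN/2.8
= 2·137 + 81/18 + 15/2.8
= 274 + 4.50 + 5.36
= 283.86 mOsm/kg ≈ 283.9 mOsm/kg
Osmolar gap = measured − calculated = 332 − 283.9 = 48.1 mOsm/kg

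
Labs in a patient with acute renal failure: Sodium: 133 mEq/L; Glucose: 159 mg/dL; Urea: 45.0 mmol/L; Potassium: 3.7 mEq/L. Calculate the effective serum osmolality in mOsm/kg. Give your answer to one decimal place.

274.8 mOsm/kg

Effective osmolality excludes urea (freely permeant across cell membranes):
2·Na + glucose/18
= 2·133 + 159/18
= 266 + 8.83
= 274.83 mOsm/kg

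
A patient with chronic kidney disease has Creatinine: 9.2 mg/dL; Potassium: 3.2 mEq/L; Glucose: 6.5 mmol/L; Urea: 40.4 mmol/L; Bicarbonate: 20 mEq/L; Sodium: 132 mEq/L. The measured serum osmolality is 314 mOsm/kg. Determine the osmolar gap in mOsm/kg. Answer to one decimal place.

3.1 mOsm/kg

Calculated osmolality = 2·Na + glucose + urea
= 2·132 + 6.5 + 40.4
= 264 + 6.50 + 40.40
= 310.9 mOsm/kg ≈ 310.9 mOsm/kg
Osmolar gap = measured − calculated = 314 − 310.9 = 3.1 mOsm/kg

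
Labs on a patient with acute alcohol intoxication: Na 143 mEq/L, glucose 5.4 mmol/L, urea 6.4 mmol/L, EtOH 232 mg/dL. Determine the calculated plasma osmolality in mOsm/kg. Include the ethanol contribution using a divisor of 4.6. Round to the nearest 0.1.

348.2 mOsm/kg

Calculated osmolality = 2·Na + glucose + urea + ethanol/4.6
= 2·143 + 5.4 + 6.4 + 232/4.6
= 286 + 5.40 + 6.40 + 50.43
= 348.23 mOsm/kg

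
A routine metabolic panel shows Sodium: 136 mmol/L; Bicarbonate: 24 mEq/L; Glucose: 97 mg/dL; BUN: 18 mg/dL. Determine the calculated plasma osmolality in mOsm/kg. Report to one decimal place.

283.8 mOsm/kg

Calculated osmolality = 2·Na + glucose/18 + BUN/2.8
= 2·136 + 97/18 + 18/2.8
= 272 + 5.39 + 6.43
= 283.82 mOsm/kg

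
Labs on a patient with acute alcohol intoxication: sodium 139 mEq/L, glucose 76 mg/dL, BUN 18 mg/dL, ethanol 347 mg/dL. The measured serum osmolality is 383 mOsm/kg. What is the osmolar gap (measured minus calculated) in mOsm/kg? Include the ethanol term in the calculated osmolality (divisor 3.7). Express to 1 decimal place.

0.6 mOsm/kg

Calculated osmolality = 2·Na + glucose/18 + BUN/2.8 + ethanol/3.7
= 2·139 + 76/18 + 18/2.8 + 347/3.7
= 278 + 4.22 + 6.43 + 93.78
= 382.43 mOsm/kg ≈ 382.4 mOsm/kg
Osmolar gap = measured − calculated = 383 − 382.4 = 0.6 mOsm/kg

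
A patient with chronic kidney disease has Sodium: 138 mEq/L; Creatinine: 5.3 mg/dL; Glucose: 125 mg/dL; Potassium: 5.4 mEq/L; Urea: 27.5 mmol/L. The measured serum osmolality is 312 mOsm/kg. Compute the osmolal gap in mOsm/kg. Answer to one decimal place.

1.6 mOsm/kg

Calculated osmolality = 2·Na + glucose/18 + urea
= 2·138 + 125/18 + 27.5
= 276 + 6.94 + 27.50
= 310.44 mOsm/kg ≈ 310.4 mOsm/kg
Osmolar gap = measured − calculated = 312 − 310.4 = 1.6 mOsm/kg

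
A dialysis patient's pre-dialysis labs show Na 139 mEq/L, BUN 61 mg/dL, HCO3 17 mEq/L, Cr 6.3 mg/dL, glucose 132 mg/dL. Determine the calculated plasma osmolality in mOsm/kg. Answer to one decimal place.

307.1 mOsm/kg

Calculated osmolality = 2·Na + glucose/18 + BUN/2.8
= 2·139 + 132/18 + 61/2.8
= 278 + 7.33 + 21.79
= 307.12 mOsm/kg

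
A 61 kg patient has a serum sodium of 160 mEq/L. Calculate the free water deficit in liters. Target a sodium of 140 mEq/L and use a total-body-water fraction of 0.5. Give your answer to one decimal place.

4.4 L

TBW = 0.5 · 61 = 30.5 L
Free water deficit = TBW · (Na/140 − 1)
= 30.5 · (160/140 − 1)
= 30.5 · 0.1429
= 4.36 L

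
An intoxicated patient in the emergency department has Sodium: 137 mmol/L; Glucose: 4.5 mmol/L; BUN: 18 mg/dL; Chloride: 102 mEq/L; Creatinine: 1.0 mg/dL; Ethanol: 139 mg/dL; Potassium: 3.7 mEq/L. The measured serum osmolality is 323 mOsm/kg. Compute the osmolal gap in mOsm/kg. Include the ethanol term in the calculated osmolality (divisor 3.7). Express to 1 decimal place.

0.5 mOsm/kg

Calculated osmolality = 2·Na + glucose + BUN/2.8 + ethanol/3.7
= 2·137 + 4.5 + 18/2.8 + 139/3.7
= 274 + 4.50 + 6.43 + 37.57
= 322.5 mOsm/kg ≈ 322.5 mOsm/kg
Osmolar gap = measured − calculated = 323 − 322.5 = 0.5 mOsm/kg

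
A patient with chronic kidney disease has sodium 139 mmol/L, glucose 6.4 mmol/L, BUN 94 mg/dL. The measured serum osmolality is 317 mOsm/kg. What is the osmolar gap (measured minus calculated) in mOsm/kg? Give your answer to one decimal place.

-1.0 mOsm/kg

Calculated osmolality = 2·Na + glucose + BUN/2.8
= 2·139 + 6.4 + 94/2.8
= 278 + 6.40 + 33.57
= 317.97 mOsm/kg ≈ 318.0 mOsm/kg
Osmolar gap = measured − calculated = 317 − 318.0 = -1.0 mOsm/kg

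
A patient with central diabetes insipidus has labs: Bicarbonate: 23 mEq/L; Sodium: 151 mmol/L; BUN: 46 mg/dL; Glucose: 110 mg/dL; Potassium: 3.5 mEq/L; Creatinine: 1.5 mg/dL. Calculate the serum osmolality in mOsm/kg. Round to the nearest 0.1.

324.5 mOsm/kg

Calculated osmolality = 2·Na + glucose/18 + BUN/2.8
= 2·151 + 110/18 + 46/2.8
= 302 + 6.11 + 16.43
= 324.54 mOsm/kg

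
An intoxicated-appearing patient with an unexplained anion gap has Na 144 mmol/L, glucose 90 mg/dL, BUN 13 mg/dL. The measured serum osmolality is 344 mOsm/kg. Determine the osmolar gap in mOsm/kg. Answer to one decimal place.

Calculated osmolality = 2·Na + glucose/18 + BUN/2.8
= 2·144 + 90/18 + 13/2.8
= 288 + 5 + 4.64
= 297.64 mOsm/kg ≈ 297.6 mOsm/kg
Osmolar gap = measured − calculated = 344 − 297.6 = 46.4 mOsm/kg

46.4 mOsm/kg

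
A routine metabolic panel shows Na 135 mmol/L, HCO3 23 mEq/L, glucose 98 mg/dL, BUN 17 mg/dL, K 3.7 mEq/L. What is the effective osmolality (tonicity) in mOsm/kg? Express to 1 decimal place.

275.4 mOsm/kg

Effective osmolality excludes urea (freely permeant across cell membranes):
2·Na + glucose/18
= 2·135 + 98/18
= 270 + 5.44
= 275.44 mOsm/kg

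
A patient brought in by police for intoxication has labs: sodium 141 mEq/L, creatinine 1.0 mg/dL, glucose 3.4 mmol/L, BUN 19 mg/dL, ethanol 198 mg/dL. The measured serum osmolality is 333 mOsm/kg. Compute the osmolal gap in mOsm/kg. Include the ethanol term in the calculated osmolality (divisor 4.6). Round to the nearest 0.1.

Calculated osmolality = 2·Na + glucose + BUN/2.8 + ethanol/4.6
= 2·141 + 3.4 + 19/2.8 + 198/4.6
= 282 + 3.40 + 6.79 + 43.04
= 335.23 mOsm/kg ≈ 335.2 mOsm/kg
Osmolar gap = measured − calculated = 333 − 335.2 = -2.2 mOsm/kg

-2.2 mOsm/kg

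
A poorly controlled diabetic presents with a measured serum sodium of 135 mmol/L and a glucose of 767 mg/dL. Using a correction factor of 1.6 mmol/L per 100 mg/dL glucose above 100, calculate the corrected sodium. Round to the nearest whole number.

146 mmol/L

Corrected Na = measured Na + 1.6 · (glucose − 100)/100
= 135 + 1.6 · (767 − 100)/100
= 135 + 10.7
= 145.7 mmol/L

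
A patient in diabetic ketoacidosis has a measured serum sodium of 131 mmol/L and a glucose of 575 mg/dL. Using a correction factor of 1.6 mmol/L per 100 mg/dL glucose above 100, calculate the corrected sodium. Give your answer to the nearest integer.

Corrected Na = measured Na + 1.6 · (glucose − 100)/100
= 131 + 1.6 · (575 − 100)/100
= 131 + 7.6
= 138.6 mmol/L

139 mmol/L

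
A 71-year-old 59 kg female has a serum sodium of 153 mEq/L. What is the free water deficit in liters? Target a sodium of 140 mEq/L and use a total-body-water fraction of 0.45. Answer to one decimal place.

TBW = 0.45 · 59 = 26.55 L
Free water deficit = TBW · (Na/140 − 1)
= 26.55 · (153/140 − 1)
= 26.55 · 0.0929
= 2.47 L

2.5 L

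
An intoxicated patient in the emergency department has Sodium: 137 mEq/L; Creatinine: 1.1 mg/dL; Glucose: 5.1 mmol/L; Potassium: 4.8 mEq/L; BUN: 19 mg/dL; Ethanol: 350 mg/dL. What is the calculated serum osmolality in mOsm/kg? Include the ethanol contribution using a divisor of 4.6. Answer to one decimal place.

Calculated osmolality = 2·Na + glucose + BUN/2.8 + ethanol/4.6
= 2·137 + 5.1 + 19/2.8 + 350/4.6
= 274 + 5.10 + 6.79 + 76.09
= 361.98 mOsm/kg

362.0 mOsm/kg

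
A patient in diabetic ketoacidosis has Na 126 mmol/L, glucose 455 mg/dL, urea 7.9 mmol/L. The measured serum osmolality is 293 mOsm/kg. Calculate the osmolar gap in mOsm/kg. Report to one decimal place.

Calculated osmolality = 2·Na + glucose/18 + urea
= 2·126 + 455/18 + 7.9
= 252 + 25.28 + 7.90
= 285.18 mOsm/kg ≈ 285.2 mOsm/kg
Osmolar gap = measured − calculated = 293 − 285.2 = 7.8 mOsm/kg

7.8 mOsm/kg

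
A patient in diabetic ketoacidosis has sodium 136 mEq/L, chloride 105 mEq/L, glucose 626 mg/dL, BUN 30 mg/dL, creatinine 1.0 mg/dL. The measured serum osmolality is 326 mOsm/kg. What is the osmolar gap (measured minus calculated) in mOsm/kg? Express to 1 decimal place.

Calculated osmolality = 2·Na + glucose/18 + BUN/2.8
= 2·136 + 626/18 + 30/2.8
= 272 + 34.78 + 10.71
= 317.49 mOsm/kg ≈ 317.5 mOsm/kg
Osmolar gap = measured − calculated = 326 − 317.5 = 8.5 mOsm/kg

8.5 mOsm/kg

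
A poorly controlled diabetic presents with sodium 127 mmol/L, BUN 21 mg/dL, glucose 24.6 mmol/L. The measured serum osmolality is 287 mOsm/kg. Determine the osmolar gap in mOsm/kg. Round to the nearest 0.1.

0.9 mOsm/kg

Calculated osmolality = 2·Na + glucose + BUN/2.8
= 2·127 + 24.6 + 21/2.8
= 254 + 24.60 + 7.50
= 286.1 mOsm/kg ≈ 286.1 mOsm/kg
Osmolar gap = measured − calculated = 287 − 286.1 = 0.9 mOsm/kg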